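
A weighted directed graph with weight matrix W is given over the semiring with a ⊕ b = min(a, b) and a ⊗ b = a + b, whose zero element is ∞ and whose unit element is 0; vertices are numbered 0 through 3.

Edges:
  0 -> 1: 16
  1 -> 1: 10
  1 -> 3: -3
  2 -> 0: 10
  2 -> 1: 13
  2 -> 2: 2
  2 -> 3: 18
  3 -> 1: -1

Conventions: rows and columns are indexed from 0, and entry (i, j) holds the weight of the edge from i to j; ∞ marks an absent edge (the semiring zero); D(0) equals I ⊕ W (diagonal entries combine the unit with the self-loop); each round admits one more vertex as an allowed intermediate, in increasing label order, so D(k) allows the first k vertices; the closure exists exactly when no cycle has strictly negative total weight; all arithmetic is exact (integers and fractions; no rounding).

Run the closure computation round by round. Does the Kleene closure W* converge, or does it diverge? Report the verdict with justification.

D(0):
  [0, 16, ∞, ∞]
  [∞, 0, ∞, -3]
  [10, 13, 0, 18]
  [∞, -1, ∞, 0]
D(1):
  [0, 16, ∞, ∞]
  [∞, 0, ∞, -3]
  [10, 13, 0, 18]
  [∞, -1, ∞, 0]
Detection: at round 2, diagonal entry (3, 3) turns strictly negative.
Key observation: the cycle 3->1->3 has total weight (-1) + (-3), which is strictly negative.
Answer: DIVERGES — negative cycle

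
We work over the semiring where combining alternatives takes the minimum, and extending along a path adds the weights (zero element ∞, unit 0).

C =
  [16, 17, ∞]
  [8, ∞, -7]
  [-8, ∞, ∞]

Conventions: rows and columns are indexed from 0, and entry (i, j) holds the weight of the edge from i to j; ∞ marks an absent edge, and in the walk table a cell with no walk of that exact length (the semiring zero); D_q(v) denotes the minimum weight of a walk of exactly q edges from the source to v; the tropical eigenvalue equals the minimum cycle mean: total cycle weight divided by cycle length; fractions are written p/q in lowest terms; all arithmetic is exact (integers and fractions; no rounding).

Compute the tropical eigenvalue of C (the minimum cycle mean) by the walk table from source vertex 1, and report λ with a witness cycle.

q=0: [∞, 0, ∞]
q=1: [8, ∞, -7]
q=2: [-15, 25, ∞]
q=3: [1, 2, 18]
Optimal cycle mean attained by: cycle 0->1->2->0, total 17 + (-7) + (-8), length 3.
Answer: λ = 2/3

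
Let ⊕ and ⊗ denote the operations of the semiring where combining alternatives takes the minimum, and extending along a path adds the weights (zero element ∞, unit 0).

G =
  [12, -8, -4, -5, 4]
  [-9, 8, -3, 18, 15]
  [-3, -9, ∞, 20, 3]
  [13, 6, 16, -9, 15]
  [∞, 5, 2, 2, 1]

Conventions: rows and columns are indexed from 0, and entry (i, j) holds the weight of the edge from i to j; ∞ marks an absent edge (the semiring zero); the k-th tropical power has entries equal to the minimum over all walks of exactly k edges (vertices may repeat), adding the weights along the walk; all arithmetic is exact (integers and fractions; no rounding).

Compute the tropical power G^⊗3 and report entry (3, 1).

G^⊗2:
  [-17, -13, -11, -14, -1]
  [-6, -17, -13, -14, -5]
  [-18, -11, -12, -8, 1]
  [-3, -3, 3, -18, 6]
  [-4, -7, 2, -7, 2]
G^⊗3:
  [-22, -25, -21, -23, -13]
  [-26, -22, -20, -23, -10]
  [-20, -26, -22, -23, -14]
  [-12, -12, -7, -27, -3]
  [-16, -12, -10, -16, 0]
Key observation: the optimum is the walk 3->3->3->1, with weight (-9) + (-9) + 6 = -12.
Optimal value attained by: walk 3->3->3->1.
Answer: (G^⊗3)[3][1] = -12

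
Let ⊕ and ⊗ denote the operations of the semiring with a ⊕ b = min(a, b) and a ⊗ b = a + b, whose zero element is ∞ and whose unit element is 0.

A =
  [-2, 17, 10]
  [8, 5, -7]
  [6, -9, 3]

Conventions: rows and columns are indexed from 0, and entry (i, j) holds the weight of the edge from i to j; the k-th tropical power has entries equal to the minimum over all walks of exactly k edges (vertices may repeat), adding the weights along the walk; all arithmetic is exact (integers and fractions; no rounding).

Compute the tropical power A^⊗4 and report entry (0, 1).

A^⊗2:
  [-4, 1, 8]
  [-1, -16, -4]
  [-1, -6, -16]
A^⊗3:
  [-6, -1, -6]
  [-8, -13, -23]
  [-10, -25, -13]
A^⊗4:
  [-8, -15, -8]
  [-17, -32, -20]
  [-17, -22, -32]
Key observation: the optimum is the walk 0->2->1->2->1, with weight 10 + (-9) + (-7) + (-9) = -15.
Optimal value attained by: walk 0->2->1->2->1.
Answer: (A^⊗4)[0][1] = -15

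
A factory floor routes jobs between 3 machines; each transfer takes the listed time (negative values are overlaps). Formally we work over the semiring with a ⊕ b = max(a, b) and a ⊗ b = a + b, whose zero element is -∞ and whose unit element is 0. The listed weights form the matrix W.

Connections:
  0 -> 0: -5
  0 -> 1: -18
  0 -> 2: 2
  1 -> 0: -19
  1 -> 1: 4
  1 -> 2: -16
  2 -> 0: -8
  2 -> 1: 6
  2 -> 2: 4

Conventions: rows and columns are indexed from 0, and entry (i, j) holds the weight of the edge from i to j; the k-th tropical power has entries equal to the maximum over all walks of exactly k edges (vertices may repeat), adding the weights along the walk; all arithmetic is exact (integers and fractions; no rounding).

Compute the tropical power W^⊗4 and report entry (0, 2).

W^⊗2:
  [-6, 8, 6]
  [-15, 8, -12]
  [-4, 10, 8]
W^⊗3:
  [-2, 12, 10]
  [-11, 12, -8]
  [0, 14, 12]
W^⊗4:
  [2, 16, 14]
  [-7, 16, -4]
  [4, 18, 16]
Key observation: the optimum is the walk 0->2->2->2->2, with weight 2 + 4 + 4 + 4 = 14.
Optimal value attained by: walk 0->2->2->2->2.
Answer: (W^⊗4)[0][2] = 14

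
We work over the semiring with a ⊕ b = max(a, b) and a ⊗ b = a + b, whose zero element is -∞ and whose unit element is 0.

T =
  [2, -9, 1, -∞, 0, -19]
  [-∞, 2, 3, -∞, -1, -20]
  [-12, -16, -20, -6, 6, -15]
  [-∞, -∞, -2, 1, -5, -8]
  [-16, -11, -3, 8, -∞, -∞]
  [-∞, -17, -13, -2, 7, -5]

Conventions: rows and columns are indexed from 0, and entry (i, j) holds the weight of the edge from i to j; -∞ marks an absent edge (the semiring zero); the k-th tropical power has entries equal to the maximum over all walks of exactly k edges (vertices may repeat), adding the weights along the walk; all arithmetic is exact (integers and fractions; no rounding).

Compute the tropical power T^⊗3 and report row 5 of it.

T^⊗2:
  [4, -7, 3, 8, 7, -14]
  [-9, 4, 5, 7, 9, -12]
  [-10, -5, 3, 14, -8, -14]
  [-14, -16, -1, 3, 4, -7]
  [-14, -9, 6, 9, 3, 0]
  [-9, -4, 4, 15, 2, -10]
T^⊗3:
  [6, -4, 6, 15, 9, 0]
  [-7, 6, 7, 17, 11, -1]
  [-8, -3, 12, 15, 9, 6]
  [-12, -7, 1, 12, 5, -5]
  [-6, -7, 7, 11, 12, 1]
  [-7, -2, 13, 16, 10, 7]
Answer: row 5 of T^⊗3 = [-7, -2, 13, 16, 10, 7]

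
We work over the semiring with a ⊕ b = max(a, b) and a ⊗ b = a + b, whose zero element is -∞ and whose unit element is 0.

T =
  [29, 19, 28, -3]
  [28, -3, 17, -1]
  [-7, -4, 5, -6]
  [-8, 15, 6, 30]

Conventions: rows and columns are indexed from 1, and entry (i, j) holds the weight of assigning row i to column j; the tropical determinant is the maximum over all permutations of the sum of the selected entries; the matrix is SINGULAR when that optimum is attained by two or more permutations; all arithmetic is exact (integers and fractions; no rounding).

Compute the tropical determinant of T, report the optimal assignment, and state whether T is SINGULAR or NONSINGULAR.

σ = (1, 2, 3, 4): 29 + (-3) + 5 + 30 = 61
σ = (1, 2, 4, 3): 29 + (-3) + (-6) + 6 = 26
σ = (1, 3, 2, 4): 29 + 17 + (-4) + 30 = 72
σ = (1, 3, 4, 2): 29 + 17 + (-6) + 15 = 55
σ = (1, 4, 2, 3): 29 + (-1) + (-4) + 6 = 30
σ = (1, 4, 3, 2): 29 + (-1) + 5 + 15 = 48
σ = (2, 1, 3, 4): 19 + 28 + 5 + 30 = 82
σ = (2, 1, 4, 3): 19 + 28 + (-6) + 6 = 47
σ = (2, 3, 1, 4): 19 + 17 + (-7) + 30 = 59
σ = (2, 3, 4, 1): 19 + 17 + (-6) + (-8) = 22
σ = (2, 4, 1, 3): 19 + (-1) + (-7) + 6 = 17
σ = (2, 4, 3, 1): 19 + (-1) + 5 + (-8) = 15
σ = (3, 1, 2, 4): 28 + 28 + (-4) + 30 = 82
σ = (3, 1, 4, 2): 28 + 28 + (-6) + 15 = 65
σ = (3, 2, 1, 4): 28 + (-3) + (-7) + 30 = 48
σ = (3, 2, 4, 1): 28 + (-3) + (-6) + (-8) = 11
σ = (3, 4, 1, 2): 28 + (-1) + (-7) + 15 = 35
σ = (3, 4, 2, 1): 28 + (-1) + (-4) + (-8) = 15
σ = (4, 1, 2, 3): (-3) + 28 + (-4) + 6 = 27
σ = (4, 1, 3, 2): (-3) + 28 + 5 + 15 = 45
σ = (4, 2, 1, 3): (-3) + (-3) + (-7) + 6 = -7
σ = (4, 2, 3, 1): (-3) + (-3) + 5 + (-8) = -9
σ = (4, 3, 1, 2): (-3) + 17 + (-7) + 15 = 22
σ = (4, 3, 2, 1): (-3) + 17 + (-4) + (-8) = 2
Optimal value attained by: σ = (2, 1, 3, 4).
Answer: det⊕(T) = 82; verdict: SINGULAR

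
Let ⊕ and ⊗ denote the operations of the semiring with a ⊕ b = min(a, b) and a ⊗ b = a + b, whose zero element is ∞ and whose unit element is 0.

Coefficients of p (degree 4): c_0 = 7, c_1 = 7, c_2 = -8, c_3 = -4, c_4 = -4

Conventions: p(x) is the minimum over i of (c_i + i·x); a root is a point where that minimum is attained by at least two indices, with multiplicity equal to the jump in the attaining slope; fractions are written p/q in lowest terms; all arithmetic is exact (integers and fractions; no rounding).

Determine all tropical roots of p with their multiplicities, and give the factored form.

hull edge (i=0, c=7) to (i=2, c=-8): slope -15/2, span 2
hull edge (i=2, c=-8) to (i=4, c=-4): slope 2, span 2
Factored form: p(x) = -4 ⊗ (x ⊕ (-2)) ⊗ (x ⊕ (-2)) ⊗ (x ⊕ 15/2) ⊗ (x ⊕ 15/2)
Answer: roots = -2 (mult 2), 15/2 (mult 2)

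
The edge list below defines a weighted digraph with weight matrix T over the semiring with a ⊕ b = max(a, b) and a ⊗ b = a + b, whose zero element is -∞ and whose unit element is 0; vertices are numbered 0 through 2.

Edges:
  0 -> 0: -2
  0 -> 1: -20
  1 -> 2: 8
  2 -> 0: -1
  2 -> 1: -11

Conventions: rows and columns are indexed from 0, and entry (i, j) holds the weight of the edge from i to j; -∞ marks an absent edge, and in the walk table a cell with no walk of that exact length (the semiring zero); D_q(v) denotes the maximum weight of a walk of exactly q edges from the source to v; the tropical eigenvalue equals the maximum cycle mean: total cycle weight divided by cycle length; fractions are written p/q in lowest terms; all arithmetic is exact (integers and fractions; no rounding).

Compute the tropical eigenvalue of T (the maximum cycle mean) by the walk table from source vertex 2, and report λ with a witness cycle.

q=0: [-∞, -∞, 0]
q=1: [-1, -11, -∞]
q=2: [-3, -21, -3]
q=3: [-4, -14, -13]
Optimal cycle mean attained by: cycle 1->2->1, total 8 + (-11), length 2.
Answer: λ = -3/2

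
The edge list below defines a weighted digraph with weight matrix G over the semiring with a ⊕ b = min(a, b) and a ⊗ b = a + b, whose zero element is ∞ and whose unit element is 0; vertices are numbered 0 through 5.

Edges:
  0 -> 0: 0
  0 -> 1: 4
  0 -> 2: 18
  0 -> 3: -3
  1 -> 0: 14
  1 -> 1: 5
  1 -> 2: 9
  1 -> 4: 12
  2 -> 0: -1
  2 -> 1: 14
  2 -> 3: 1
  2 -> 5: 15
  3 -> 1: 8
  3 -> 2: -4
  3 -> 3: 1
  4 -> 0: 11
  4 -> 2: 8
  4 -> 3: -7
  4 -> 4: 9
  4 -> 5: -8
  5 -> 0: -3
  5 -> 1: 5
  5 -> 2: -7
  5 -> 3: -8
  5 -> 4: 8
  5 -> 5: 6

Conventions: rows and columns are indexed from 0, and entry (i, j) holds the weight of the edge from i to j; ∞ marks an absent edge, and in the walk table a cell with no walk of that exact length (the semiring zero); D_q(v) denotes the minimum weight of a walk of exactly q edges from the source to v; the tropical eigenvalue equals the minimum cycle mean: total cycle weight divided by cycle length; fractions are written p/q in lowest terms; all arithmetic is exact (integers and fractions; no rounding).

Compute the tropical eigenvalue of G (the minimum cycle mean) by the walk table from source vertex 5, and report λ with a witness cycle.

q=0: [∞, ∞, ∞, ∞, ∞, 0]
q=1: [-3, 5, -7, -8, 8, 6]
q=2: [-8, 0, -12, -7, 14, 0]
q=3: [-13, -4, -11, -11, 8, 3]
q=4: [-13, -9, -15, -16, 8, 0]
q=5: [-16, -9, -20, -16, 3, 0]
q=6: [-21, -12, -20, -19, 3, -5]
Optimal cycle mean attained by: cycle 0->3->2->0, total (-3) + (-4) + (-1), length 3.
Answer: λ = -8/3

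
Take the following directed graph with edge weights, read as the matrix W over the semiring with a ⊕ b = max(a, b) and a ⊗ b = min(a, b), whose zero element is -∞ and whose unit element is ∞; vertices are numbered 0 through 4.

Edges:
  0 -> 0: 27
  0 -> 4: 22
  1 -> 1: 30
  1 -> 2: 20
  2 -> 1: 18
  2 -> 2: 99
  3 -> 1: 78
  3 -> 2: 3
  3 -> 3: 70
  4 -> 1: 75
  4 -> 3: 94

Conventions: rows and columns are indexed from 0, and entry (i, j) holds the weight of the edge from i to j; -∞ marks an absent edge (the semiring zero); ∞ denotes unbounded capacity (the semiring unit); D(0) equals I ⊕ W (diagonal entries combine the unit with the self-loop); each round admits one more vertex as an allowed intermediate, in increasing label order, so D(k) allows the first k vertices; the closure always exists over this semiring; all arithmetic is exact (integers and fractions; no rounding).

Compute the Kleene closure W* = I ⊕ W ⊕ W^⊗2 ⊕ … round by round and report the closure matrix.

D(0):
  [∞, -∞, -∞, -∞, 22]
  [-∞, ∞, 20, -∞, -∞]
  [-∞, 18, ∞, -∞, -∞]
  [-∞, 78, 3, ∞, -∞]
  [-∞, 75, -∞, 94, ∞]
D(1):
  [∞, -∞, -∞, -∞, 22]
  [-∞, ∞, 20, -∞, -∞]
  [-∞, 18, ∞, -∞, -∞]
  [-∞, 78, 3, ∞, -∞]
  [-∞, 75, -∞, 94, ∞]
D(2):
  [∞, -∞, -∞, -∞, 22]
  [-∞, ∞, 20, -∞, -∞]
  [-∞, 18, ∞, -∞, -∞]
  [-∞, 78, 20, ∞, -∞]
  [-∞, 75, 20, 94, ∞]
D(3):
  [∞, -∞, -∞, -∞, 22]
  [-∞, ∞, 20, -∞, -∞]
  [-∞, 18, ∞, -∞, -∞]
  [-∞, 78, 20, ∞, -∞]
  [-∞, 75, 20, 94, ∞]
D(4):
  [∞, -∞, -∞, -∞, 22]
  [-∞, ∞, 20, -∞, -∞]
  [-∞, 18, ∞, -∞, -∞]
  [-∞, 78, 20, ∞, -∞]
  [-∞, 78, 20, 94, ∞]
D(5):
  [∞, 22, 20, 22, 22]
  [-∞, ∞, 20, -∞, -∞]
  [-∞, 18, ∞, -∞, -∞]
  [-∞, 78, 20, ∞, -∞]
  [-∞, 78, 20, 94, ∞]
Answer: W* = [[∞, 22, 20, 22, 22], [-∞, ∞, 20, -∞, -∞], [-∞, 18, ∞, -∞, -∞], [-∞, 78, 20, ∞, -∞], [-∞, 78, 20, 94, ∞]]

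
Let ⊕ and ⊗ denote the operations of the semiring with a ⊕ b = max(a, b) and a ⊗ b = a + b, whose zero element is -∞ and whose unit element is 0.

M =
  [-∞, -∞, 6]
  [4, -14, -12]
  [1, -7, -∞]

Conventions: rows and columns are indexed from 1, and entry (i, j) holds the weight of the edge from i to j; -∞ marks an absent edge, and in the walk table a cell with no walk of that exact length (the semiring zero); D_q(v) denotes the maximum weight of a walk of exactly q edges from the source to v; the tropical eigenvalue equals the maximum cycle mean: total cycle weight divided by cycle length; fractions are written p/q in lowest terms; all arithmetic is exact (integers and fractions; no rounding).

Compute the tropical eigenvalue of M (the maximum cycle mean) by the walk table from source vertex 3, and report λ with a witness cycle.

q=0: [-∞, -∞, 0]
q=1: [1, -7, -∞]
q=2: [-3, -21, 7]
q=3: [8, 0, 3]
Optimal cycle mean attained by: cycle 1->3->1, total 6 + 1, length 2.
Answer: λ = 7/2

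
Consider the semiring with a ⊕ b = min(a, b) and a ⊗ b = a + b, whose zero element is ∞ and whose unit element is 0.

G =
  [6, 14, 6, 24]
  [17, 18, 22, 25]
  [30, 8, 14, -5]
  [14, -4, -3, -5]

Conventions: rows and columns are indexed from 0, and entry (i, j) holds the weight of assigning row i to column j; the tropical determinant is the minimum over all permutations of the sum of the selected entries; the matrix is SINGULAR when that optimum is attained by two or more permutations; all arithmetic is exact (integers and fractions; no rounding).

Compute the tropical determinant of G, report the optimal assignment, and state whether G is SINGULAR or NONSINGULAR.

σ = (0, 1, 2, 3): 6 + 18 + 14 + (-5) = 33
σ = (0, 1, 3, 2): 6 + 18 + (-5) + (-3) = 16
σ = (0, 2, 1, 3): 6 + 22 + 8 + (-5) = 31
σ = (0, 2, 3, 1): 6 + 22 + (-5) + (-4) = 19
σ = (0, 3, 1, 2): 6 + 25 + 8 + (-3) = 36
σ = (0, 3, 2, 1): 6 + 25 + 14 + (-4) = 41
σ = (1, 0, 2, 3): 14 + 17 + 14 + (-5) = 40
σ = (1, 0, 3, 2): 14 + 17 + (-5) + (-3) = 23
σ = (1, 2, 0, 3): 14 + 22 + 30 + (-5) = 61
σ = (1, 2, 3, 0): 14 + 22 + (-5) + 14 = 45
σ = (1, 3, 0, 2): 14 + 25 + 30 + (-3) = 66
σ = (1, 3, 2, 0): 14 + 25 + 14 + 14 = 67
σ = (2, 0, 1, 3): 6 + 17 + 8 + (-5) = 26
σ = (2, 0, 3, 1): 6 + 17 + (-5) + (-4) = 14
σ = (2, 1, 0, 3): 6 + 18 + 30 + (-5) = 49
σ = (2, 1, 3, 0): 6 + 18 + (-5) + 14 = 33
σ = (2, 3, 0, 1): 6 + 25 + 30 + (-4) = 57
σ = (2, 3, 1, 0): 6 + 25 + 8 + 14 = 53
σ = (3, 0, 1, 2): 24 + 17 + 8 + (-3) = 46
σ = (3, 0, 2, 1): 24 + 17 + 14 + (-4) = 51
σ = (3, 1, 0, 2): 24 + 18 + 30 + (-3) = 69
σ = (3, 1, 2, 0): 24 + 18 + 14 + 14 = 70
σ = (3, 2, 0, 1): 24 + 22 + 30 + (-4) = 72
σ = (3, 2, 1, 0): 24 + 22 + 8 + 14 = 68
Optimal value attained by: σ = (2, 0, 3, 1).
Answer: det⊕(G) = 14; verdict: NONSINGULAR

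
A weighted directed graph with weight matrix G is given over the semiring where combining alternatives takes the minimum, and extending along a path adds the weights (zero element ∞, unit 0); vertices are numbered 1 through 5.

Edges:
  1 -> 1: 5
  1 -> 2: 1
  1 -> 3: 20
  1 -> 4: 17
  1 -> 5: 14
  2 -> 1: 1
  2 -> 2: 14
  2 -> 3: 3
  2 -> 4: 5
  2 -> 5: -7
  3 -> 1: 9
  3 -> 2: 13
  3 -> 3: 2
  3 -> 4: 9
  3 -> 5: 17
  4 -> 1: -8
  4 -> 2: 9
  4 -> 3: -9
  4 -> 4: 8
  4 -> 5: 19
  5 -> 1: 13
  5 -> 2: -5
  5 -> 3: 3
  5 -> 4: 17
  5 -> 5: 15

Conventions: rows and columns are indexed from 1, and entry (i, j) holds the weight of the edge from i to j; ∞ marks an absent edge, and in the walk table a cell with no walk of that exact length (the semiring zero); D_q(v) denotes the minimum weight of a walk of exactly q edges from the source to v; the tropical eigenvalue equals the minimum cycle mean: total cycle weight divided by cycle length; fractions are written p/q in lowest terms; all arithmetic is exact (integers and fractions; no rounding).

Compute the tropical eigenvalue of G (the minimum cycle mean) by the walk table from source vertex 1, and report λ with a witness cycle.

q=0: [0, ∞, ∞, ∞, ∞]
q=1: [5, 1, 20, 17, 14]
q=2: [2, 6, 4, 6, -6]
q=3: [-2, -11, -3, 11, -1]
q=4: [-10, -6, -8, -6, -18]
q=5: [-14, -23, -15, -1, -13]
Optimal cycle mean attained by: cycle 2->5->2, total (-7) + (-5), length 2.
Answer: λ = -6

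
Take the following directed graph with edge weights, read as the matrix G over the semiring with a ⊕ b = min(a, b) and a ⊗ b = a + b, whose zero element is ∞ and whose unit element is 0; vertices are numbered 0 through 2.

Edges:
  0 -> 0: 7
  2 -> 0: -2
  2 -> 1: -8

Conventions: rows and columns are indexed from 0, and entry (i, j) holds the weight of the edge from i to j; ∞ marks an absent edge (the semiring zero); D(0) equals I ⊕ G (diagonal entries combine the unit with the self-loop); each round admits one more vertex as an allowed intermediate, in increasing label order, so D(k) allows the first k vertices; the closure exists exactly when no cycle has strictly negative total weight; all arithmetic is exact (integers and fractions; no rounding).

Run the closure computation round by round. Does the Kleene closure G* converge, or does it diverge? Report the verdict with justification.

D(0):
  [0, ∞, ∞]
  [∞, 0, ∞]
  [-2, -8, 0]
D(1):
  [0, ∞, ∞]
  [∞, 0, ∞]
  [-2, -8, 0]
D(2):
  [0, ∞, ∞]
  [∞, 0, ∞]
  [-2, -8, 0]
D(3):
  [0, ∞, ∞]
  [∞, 0, ∞]
  [-2, -8, 0]
Key observation: every diagonal entry stays at the unit through all rounds, so no improving cycle exists.
Answer: CONVERGES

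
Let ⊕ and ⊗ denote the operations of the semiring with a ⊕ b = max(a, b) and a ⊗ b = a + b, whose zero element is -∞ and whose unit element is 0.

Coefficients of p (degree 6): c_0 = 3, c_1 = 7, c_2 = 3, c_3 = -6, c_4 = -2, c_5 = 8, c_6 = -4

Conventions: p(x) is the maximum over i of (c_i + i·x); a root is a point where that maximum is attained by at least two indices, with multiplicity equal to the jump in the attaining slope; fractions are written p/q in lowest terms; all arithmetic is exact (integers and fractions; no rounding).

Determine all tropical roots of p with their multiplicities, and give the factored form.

hull edge (i=0, c=3) to (i=1, c=7): slope 4, span 1
hull edge (i=1, c=7) to (i=5, c=8): slope 1/4, span 4
hull edge (i=5, c=8) to (i=6, c=-4): slope -12, span 1
Factored form: p(x) = -4 ⊗ (x ⊕ (-4)) ⊗ (x ⊕ (-1/4)) ⊗ (x ⊕ (-1/4)) ⊗ (x ⊕ (-1/4)) ⊗ (x ⊕ (-1/4)) ⊗ (x ⊕ 12)
Answer: roots = -4 (mult 1), -1/4 (mult 4), 12 (mult 1)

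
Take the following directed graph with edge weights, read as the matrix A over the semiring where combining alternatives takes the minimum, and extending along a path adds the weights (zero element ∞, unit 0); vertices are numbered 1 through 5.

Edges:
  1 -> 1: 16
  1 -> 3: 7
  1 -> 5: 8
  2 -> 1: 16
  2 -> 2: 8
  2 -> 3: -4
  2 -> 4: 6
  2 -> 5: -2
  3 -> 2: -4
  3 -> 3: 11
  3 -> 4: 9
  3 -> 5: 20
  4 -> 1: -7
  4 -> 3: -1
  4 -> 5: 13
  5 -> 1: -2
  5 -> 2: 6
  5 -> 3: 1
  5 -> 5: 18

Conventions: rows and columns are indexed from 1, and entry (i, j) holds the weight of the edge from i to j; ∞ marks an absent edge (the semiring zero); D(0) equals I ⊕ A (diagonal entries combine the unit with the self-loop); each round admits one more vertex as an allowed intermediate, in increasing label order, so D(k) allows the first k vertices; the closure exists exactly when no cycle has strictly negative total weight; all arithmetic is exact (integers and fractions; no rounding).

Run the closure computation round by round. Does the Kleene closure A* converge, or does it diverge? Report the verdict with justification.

D(0):
  [0, ∞, 7, ∞, 8]
  [16, 0, -4, 6, -2]
  [∞, -4, 0, 9, 20]
  [-7, ∞, -1, 0, 13]
  [-2, 6, 1, ∞, 0]
D(1):
  [0, ∞, 7, ∞, 8]
  [16, 0, -4, 6, -2]
  [∞, -4, 0, 9, 20]
  [-7, ∞, -1, 0, 1]
  [-2, 6, 1, ∞, 0]
Detection: at round 2, diagonal entry (3, 3) turns strictly negative.
Key observation: the cycle 3->2->3 has total weight (-4) + (-4), which is strictly negative.
Answer: DIVERGES — negative cycle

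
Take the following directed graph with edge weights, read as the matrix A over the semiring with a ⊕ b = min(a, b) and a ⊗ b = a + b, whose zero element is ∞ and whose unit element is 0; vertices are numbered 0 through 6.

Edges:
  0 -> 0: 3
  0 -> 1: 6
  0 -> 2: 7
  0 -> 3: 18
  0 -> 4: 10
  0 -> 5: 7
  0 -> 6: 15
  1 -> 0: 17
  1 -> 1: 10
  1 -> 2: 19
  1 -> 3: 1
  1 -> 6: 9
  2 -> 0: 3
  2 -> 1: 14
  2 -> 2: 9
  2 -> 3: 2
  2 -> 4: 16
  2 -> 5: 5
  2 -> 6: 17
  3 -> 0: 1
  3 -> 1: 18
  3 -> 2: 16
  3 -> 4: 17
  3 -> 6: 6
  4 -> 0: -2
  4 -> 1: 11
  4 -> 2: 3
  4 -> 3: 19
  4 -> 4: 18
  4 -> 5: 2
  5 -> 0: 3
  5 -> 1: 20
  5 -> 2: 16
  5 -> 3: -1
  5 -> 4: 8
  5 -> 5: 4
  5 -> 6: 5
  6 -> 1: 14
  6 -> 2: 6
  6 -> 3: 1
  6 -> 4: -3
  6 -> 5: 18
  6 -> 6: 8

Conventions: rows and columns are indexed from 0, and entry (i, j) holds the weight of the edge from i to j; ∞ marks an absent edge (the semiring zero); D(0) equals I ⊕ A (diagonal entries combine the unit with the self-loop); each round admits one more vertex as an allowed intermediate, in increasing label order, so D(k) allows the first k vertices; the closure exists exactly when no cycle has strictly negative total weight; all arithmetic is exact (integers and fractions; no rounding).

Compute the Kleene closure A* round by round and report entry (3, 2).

D(0):
  [0, 6, 7, 18, 10, 7, 15]
  [17, 0, 19, 1, ∞, ∞, 9]
  [3, 14, 0, 2, 16, 5, 17]
  [1, 18, 16, 0, 17, ∞, 6]
  [-2, 11, 3, 19, 0, 2, ∞]
  [3, 20, 16, -1, 8, 0, 5]
  [∞, 14, 6, 1, -3, 18, 0]
D(1):
  [0, 6, 7, 18, 10, 7, 15]
  [17, 0, 19, 1, 27, 24, 9]
  [3, 9, 0, 2, 13, 5, 17]
  [1, 7, 8, 0, 11, 8, 6]
  [-2, 4, 3, 16, 0, 2, 13]
  [3, 9, 10, -1, 8, 0, 5]
  [∞, 14, 6, 1, -3, 18, 0]
D(2):
  [0, 6, 7, 7, 10, 7, 15]
  [17, 0, 19, 1, 27, 24, 9]
  [3, 9, 0, 2, 13, 5, 17]
  [1, 7, 8, 0, 11, 8, 6]
  [-2, 4, 3, 5, 0, 2, 13]
  [3, 9, 10, -1, 8, 0, 5]
  [31, 14, 6, 1, -3, 18, 0]
D(3):
  [0, 6, 7, 7, 10, 7, 15]
  [17, 0, 19, 1, 27, 24, 9]
  [3, 9, 0, 2, 13, 5, 17]
  [1, 7, 8, 0, 11, 8, 6]
  [-2, 4, 3, 5, 0, 2, 13]
  [3, 9, 10, -1, 8, 0, 5]
  [9, 14, 6, 1, -3, 11, 0]
D(4):
  [0, 6, 7, 7, 10, 7, 13]
  [2, 0, 9, 1, 12, 9, 7]
  [3, 9, 0, 2, 13, 5, 8]
  [1, 7, 8, 0, 11, 8, 6]
  [-2, 4, 3, 5, 0, 2, 11]
  [0, 6, 7, -1, 8, 0, 5]
  [2, 8, 6, 1, -3, 9, 0]
D(5):
  [0, 6, 7, 7, 10, 7, 13]
  [2, 0, 9, 1, 12, 9, 7]
  [3, 9, 0, 2, 13, 5, 8]
  [1, 7, 8, 0, 11, 8, 6]
  [-2, 4, 3, 5, 0, 2, 11]
  [0, 6, 7, -1, 8, 0, 5]
  [-5, 1, 0, 1, -3, -1, 0]
D(6):
  [0, 6, 7, 6, 10, 7, 12]
  [2, 0, 9, 1, 12, 9, 7]
  [3, 9, 0, 2, 13, 5, 8]
  [1, 7, 8, 0, 11, 8, 6]
  [-2, 4, 3, 1, 0, 2, 7]
  [0, 6, 7, -1, 8, 0, 5]
  [-5, 1, 0, -2, -3, -1, 0]
D(7):
  [0, 6, 7, 6, 9, 7, 12]
  [2, 0, 7, 1, 4, 6, 7]
  [3, 9, 0, 2, 5, 5, 8]
  [1, 7, 6, 0, 3, 5, 6]
  [-2, 4, 3, 1, 0, 2, 7]
  [0, 6, 5, -1, 2, 0, 5]
  [-5, 1, 0, -2, -3, -1, 0]
Answer: A*[3][2] = 6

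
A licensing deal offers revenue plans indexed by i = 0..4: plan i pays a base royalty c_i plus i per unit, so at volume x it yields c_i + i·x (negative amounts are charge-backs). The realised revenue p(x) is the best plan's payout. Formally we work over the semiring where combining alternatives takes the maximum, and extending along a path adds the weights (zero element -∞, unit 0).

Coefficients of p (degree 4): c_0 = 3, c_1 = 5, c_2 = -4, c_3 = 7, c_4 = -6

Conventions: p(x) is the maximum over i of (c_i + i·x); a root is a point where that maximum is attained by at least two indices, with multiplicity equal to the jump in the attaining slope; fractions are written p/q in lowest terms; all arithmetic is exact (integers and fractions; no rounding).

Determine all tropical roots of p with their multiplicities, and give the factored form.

hull edge (i=0, c=3) to (i=1, c=5): slope 2, span 1
hull edge (i=1, c=5) to (i=3, c=7): slope 1, span 2
hull edge (i=3, c=7) to (i=4, c=-6): slope -13, span 1
Factored form: p(x) = -6 ⊗ (x ⊕ (-2)) ⊗ (x ⊕ (-1)) ⊗ (x ⊕ (-1)) ⊗ (x ⊕ 13)
Answer: roots = -2 (mult 1), -1 (mult 2), 13 (mult 1)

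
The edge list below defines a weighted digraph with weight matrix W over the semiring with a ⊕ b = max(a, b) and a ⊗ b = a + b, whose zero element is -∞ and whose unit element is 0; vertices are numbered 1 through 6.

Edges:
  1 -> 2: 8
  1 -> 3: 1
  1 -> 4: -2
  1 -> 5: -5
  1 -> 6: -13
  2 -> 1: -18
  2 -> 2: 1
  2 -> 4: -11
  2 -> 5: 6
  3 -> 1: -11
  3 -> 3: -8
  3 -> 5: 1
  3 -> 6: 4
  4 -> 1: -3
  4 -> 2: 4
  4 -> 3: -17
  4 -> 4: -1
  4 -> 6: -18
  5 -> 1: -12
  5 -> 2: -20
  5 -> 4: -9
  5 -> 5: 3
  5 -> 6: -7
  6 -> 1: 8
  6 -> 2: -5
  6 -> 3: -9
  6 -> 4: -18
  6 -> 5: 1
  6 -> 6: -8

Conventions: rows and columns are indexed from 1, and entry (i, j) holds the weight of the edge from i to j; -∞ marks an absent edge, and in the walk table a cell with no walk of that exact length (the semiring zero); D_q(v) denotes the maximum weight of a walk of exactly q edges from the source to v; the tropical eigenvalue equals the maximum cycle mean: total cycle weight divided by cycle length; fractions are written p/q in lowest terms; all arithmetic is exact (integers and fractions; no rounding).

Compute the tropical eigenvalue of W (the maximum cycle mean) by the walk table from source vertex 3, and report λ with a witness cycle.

q=0: [-∞, -∞, 0, -∞, -∞, -∞]
q=1: [-11, -∞, -8, -∞, 1, 4]
q=2: [12, -1, -5, -8, 5, -4]
q=3: [4, 20, 13, 10, 8, -1]
q=4: [7, 21, 5, 9, 26, 17]
q=5: [25, 22, 8, 17, 29, 19]
q=6: [27, 33, 26, 23, 32, 22]
Optimal cycle mean attained by: cycle 1->3->6->1, total 1 + 4 + 8, length 3.
Answer: λ = 13/3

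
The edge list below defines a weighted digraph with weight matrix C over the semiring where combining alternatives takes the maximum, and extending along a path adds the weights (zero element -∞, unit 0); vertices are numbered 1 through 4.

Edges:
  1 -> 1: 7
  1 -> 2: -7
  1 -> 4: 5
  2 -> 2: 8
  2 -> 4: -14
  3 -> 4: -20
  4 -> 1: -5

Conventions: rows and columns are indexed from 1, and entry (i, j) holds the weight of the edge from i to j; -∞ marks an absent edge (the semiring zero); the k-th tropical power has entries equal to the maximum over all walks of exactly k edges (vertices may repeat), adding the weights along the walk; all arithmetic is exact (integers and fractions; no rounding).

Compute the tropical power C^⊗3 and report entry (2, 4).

C^⊗2:
  [14, 1, -∞, 12]
  [-19, 16, -∞, -6]
  [-25, -∞, -∞, -∞]
  [2, -12, -∞, 0]
C^⊗3:
  [21, 9, -∞, 19]
  [-11, 24, -∞, 2]
  [-18, -32, -∞, -20]
  [9, -4, -∞, 7]
Key observation: the optimum is the walk 2->2->2->4, with weight 8 + 8 + (-14) = 2.
Optimal value attained by: walk 2->2->2->4.
Answer: (C^⊗3)[2][4] = 2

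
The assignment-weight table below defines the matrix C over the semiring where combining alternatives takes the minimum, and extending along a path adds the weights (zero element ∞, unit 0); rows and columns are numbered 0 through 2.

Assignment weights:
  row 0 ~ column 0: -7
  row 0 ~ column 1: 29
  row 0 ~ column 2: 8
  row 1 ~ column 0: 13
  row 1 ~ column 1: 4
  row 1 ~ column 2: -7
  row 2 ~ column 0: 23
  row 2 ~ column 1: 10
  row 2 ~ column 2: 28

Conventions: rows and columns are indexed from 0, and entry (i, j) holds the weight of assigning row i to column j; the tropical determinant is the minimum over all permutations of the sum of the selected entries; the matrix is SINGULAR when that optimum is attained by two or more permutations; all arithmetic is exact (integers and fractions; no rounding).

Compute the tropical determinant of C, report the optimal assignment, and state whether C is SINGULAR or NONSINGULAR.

σ = (0, 1, 2): (-7) + 4 + 28 = 25
σ = (0, 2, 1): (-7) + (-7) + 10 = -4
σ = (1, 0, 2): 29 + 13 + 28 = 70
σ = (1, 2, 0): 29 + (-7) + 23 = 45
σ = (2, 0, 1): 8 + 13 + 10 = 31
σ = (2, 1, 0): 8 + 4 + 23 = 35
Optimal value attained by: σ = (0, 2, 1).
Answer: det⊕(C) = -4; verdict: NONSINGULAR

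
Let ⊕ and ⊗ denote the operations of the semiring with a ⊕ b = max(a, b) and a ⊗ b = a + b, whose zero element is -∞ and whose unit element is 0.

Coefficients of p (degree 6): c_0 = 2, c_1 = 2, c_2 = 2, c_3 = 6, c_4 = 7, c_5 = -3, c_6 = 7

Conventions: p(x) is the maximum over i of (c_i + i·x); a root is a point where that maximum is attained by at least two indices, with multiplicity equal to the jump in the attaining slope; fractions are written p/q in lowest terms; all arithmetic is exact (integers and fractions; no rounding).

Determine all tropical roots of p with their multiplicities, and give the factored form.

hull edge (i=0, c=2) to (i=3, c=6): slope 4/3, span 3
hull edge (i=3, c=6) to (i=4, c=7): slope 1, span 1
hull edge (i=4, c=7) to (i=6, c=7): slope 0, span 2
Factored form: p(x) = 7 ⊗ (x ⊕ (-4/3)) ⊗ (x ⊕ (-4/3)) ⊗ (x ⊕ (-4/3)) ⊗ (x ⊕ (-1)) ⊗ (x ⊕ 0) ⊗ (x ⊕ 0)
Answer: roots = -4/3 (mult 3), -1 (mult 1), 0 (mult 2)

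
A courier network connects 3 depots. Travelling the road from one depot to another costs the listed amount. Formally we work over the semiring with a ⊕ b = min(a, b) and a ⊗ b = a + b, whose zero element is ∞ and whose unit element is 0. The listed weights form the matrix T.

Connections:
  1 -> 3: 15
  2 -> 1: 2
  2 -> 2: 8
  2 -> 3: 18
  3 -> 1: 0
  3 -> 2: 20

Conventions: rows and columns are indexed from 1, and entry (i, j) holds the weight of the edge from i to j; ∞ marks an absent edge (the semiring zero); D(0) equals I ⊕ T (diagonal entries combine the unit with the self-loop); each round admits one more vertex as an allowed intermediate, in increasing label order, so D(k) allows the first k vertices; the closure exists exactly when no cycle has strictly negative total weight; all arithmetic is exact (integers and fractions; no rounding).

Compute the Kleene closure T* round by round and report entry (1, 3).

D(0):
  [0, ∞, 15]
  [2, 0, 18]
  [0, 20, 0]
D(1):
  [0, ∞, 15]
  [2, 0, 17]
  [0, 20, 0]
D(2):
  [0, ∞, 15]
  [2, 0, 17]
  [0, 20, 0]
D(3):
  [0, 35, 15]
  [2, 0, 17]
  [0, 20, 0]
Answer: T*[1][3] = 15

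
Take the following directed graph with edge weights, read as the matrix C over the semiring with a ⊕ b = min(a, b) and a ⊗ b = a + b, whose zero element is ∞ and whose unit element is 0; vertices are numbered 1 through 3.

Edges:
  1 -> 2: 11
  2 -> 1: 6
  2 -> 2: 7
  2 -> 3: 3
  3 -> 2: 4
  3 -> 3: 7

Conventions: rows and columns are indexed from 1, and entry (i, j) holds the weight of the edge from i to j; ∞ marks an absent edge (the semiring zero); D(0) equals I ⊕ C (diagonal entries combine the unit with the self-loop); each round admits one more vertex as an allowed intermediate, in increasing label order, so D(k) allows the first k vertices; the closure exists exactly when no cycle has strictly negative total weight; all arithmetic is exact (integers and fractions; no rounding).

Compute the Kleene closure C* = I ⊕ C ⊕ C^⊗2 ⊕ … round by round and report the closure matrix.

D(0):
  [0, 11, ∞]
  [6, 0, 3]
  [∞, 4, 0]
D(1):
  [0, 11, ∞]
  [6, 0, 3]
  [∞, 4, 0]
D(2):
  [0, 11, 14]
  [6, 0, 3]
  [10, 4, 0]
D(3):
  [0, 11, 14]
  [6, 0, 3]
  [10, 4, 0]
Answer: C* = [[0, 11, 14], [6, 0, 3], [10, 4, 0]]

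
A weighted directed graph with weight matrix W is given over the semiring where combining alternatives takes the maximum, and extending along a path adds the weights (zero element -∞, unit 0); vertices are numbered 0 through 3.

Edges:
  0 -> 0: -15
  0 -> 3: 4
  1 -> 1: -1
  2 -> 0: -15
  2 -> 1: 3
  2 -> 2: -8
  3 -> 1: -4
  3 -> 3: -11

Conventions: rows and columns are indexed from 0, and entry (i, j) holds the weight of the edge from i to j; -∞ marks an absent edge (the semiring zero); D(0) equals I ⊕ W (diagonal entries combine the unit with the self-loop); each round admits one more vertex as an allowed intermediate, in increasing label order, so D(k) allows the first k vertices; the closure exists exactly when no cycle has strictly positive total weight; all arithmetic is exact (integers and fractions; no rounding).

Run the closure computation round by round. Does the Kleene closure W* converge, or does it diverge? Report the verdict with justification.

D(0):
  [0, -∞, -∞, 4]
  [-∞, 0, -∞, -∞]
  [-15, 3, 0, -∞]
  [-∞, -4, -∞, 0]
D(1):
  [0, -∞, -∞, 4]
  [-∞, 0, -∞, -∞]
  [-15, 3, 0, -11]
  [-∞, -4, -∞, 0]
D(2):
  [0, -∞, -∞, 4]
  [-∞, 0, -∞, -∞]
  [-15, 3, 0, -11]
  [-∞, -4, -∞, 0]
D(3):
  [0, -∞, -∞, 4]
  [-∞, 0, -∞, -∞]
  [-15, 3, 0, -11]
  [-∞, -4, -∞, 0]
D(4):
  [0, 0, -∞, 4]
  [-∞, 0, -∞, -∞]
  [-15, 3, 0, -11]
  [-∞, -4, -∞, 0]
Key observation: every diagonal entry stays at the unit through all rounds, so no improving cycle exists.
Answer: CONVERGES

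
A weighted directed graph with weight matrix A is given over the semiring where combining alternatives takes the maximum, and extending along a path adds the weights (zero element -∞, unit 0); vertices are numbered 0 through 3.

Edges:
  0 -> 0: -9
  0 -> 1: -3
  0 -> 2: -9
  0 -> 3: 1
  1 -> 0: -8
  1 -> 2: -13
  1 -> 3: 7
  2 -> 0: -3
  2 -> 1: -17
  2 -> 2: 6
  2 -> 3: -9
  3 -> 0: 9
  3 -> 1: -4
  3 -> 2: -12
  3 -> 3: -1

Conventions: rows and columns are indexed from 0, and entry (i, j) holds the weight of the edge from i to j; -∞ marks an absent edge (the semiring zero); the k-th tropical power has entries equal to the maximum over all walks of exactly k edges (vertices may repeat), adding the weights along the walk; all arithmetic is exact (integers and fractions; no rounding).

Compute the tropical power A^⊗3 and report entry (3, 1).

A^⊗2:
  [10, -3, -3, 4]
  [16, 3, -5, 6]
  [3, -6, 12, -2]
  [8, 6, 0, 10]
A^⊗3:
  [13, 7, 3, 11]
  [15, 13, 7, 17]
  [9, 0, 18, 4]
  [19, 6, 6, 13]
Key observation: the optimum is the walk 3->0->3->1, with weight 9 + 1 + (-4) = 6.
Optimal value attained by: walk 3->0->3->1.
Answer: (A^⊗3)[3][1] = 6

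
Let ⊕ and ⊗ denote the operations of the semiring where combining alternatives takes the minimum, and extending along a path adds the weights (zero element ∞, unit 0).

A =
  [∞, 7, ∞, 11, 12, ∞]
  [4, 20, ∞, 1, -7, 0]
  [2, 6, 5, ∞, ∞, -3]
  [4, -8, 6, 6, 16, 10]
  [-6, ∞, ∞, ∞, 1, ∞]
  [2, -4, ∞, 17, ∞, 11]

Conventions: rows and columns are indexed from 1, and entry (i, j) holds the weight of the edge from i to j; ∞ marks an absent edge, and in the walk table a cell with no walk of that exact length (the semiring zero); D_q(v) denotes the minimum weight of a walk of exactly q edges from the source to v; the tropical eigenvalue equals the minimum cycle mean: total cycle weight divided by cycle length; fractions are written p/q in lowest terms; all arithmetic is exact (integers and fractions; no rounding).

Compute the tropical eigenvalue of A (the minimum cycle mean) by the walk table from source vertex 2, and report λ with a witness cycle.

q=0: [∞, 0, ∞, ∞, ∞, ∞]
q=1: [4, 20, ∞, 1, -7, 0]
q=2: [-13, -7, 7, 7, -6, 11]
q=3: [-12, -6, 12, -6, -14, -7]
q=4: [-20, -14, 0, -5, -13, -6]
q=5: [-19, -13, 1, -13, -21, -14]
q=6: [-27, -21, -7, -12, -20, -13]
Optimal cycle mean attained by: cycle 2->4->2, total 1 + (-8), length 2.
Answer: λ = -7/2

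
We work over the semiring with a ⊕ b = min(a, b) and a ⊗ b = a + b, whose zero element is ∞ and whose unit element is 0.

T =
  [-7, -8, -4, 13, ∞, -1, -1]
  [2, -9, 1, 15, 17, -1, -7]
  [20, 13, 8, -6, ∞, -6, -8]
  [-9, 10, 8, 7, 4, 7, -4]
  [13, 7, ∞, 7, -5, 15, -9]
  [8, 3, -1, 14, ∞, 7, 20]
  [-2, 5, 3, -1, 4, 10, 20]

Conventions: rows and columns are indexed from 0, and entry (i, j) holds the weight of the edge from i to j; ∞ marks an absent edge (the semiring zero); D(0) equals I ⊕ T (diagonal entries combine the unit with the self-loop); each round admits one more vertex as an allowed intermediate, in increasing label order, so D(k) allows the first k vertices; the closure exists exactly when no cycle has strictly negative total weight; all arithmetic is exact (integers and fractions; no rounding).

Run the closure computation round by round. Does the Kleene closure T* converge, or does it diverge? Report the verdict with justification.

Detection: at round 0, diagonal entry (0, 0) turns strictly negative.
Key observation: the cycle 0->0 has total weight (-7), which is strictly negative.
Answer: DIVERGES — negative cycle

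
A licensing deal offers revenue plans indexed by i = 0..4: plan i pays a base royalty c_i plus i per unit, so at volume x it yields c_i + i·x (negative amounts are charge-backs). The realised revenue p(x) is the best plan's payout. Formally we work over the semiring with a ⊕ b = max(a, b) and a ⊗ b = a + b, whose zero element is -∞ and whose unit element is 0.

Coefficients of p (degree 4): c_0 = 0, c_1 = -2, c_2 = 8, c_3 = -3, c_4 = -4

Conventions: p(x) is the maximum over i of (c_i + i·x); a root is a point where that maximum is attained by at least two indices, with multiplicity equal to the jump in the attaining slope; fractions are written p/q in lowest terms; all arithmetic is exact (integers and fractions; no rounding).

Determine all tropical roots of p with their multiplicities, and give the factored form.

hull edge (i=0, c=0) to (i=2, c=8): slope 4, span 2
hull edge (i=2, c=8) to (i=4, c=-4): slope -6, span 2
Factored form: p(x) = -4 ⊗ (x ⊕ (-4)) ⊗ (x ⊕ (-4)) ⊗ (x ⊕ 6) ⊗ (x ⊕ 6)
Answer: roots = -4 (mult 2), 6 (mult 2)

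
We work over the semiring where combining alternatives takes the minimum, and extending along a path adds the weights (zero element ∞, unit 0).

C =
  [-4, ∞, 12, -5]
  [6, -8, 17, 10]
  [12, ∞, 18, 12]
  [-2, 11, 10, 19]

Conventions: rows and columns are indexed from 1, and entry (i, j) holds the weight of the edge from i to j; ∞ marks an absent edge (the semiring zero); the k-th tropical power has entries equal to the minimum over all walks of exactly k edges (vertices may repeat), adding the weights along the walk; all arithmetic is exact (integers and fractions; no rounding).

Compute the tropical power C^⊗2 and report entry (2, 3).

C^⊗2:
  [-8, 6, 5, -9]
  [-2, -16, 9, 1]
  [8, 23, 22, 7]
  [-6, 3, 10, -7]
Key observation: the optimum is the walk 2->2->3, with weight (-8) + 17 = 9.
Optimal value attained by: walk 2->2->3.
Answer: (C^⊗2)[2][3] = 9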